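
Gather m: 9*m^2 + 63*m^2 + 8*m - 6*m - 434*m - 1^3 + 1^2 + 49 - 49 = 72*m^2 - 432*m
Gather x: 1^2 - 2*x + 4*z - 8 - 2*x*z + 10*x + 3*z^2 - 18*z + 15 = x*(8 - 2*z) + 3*z^2 - 14*z + 8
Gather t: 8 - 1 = 7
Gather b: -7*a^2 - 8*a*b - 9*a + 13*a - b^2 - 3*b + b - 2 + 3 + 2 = -7*a^2 + 4*a - b^2 + b*(-8*a - 2) + 3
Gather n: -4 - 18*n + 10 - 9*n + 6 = 12 - 27*n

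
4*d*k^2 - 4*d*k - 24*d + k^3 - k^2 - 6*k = (4*d + k)*(k - 3)*(k + 2)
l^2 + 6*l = l*(l + 6)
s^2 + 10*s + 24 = (s + 4)*(s + 6)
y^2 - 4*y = y*(y - 4)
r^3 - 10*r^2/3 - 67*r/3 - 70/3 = (r - 7)*(r + 5/3)*(r + 2)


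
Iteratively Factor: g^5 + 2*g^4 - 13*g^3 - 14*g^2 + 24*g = (g - 1)*(g^4 + 3*g^3 - 10*g^2 - 24*g) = (g - 1)*(g + 2)*(g^3 + g^2 - 12*g) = (g - 1)*(g + 2)*(g + 4)*(g^2 - 3*g) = g*(g - 1)*(g + 2)*(g + 4)*(g - 3)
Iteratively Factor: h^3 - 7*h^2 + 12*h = (h - 4)*(h^2 - 3*h) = (h - 4)*(h - 3)*(h)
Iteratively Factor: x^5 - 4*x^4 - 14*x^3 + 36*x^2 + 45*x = (x + 3)*(x^4 - 7*x^3 + 7*x^2 + 15*x) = (x - 3)*(x + 3)*(x^3 - 4*x^2 - 5*x) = (x - 5)*(x - 3)*(x + 3)*(x^2 + x) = (x - 5)*(x - 3)*(x + 1)*(x + 3)*(x)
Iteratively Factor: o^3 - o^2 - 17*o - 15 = (o + 1)*(o^2 - 2*o - 15) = (o - 5)*(o + 1)*(o + 3)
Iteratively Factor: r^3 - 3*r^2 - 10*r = (r - 5)*(r^2 + 2*r) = r*(r - 5)*(r + 2)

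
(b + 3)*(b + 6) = b^2 + 9*b + 18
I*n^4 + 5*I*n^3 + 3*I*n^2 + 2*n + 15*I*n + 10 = (n + 5)*(n - I)*(n + 2*I)*(I*n + 1)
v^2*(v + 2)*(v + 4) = v^4 + 6*v^3 + 8*v^2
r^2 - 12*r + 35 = (r - 7)*(r - 5)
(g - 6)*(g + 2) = g^2 - 4*g - 12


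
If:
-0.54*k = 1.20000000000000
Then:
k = -2.22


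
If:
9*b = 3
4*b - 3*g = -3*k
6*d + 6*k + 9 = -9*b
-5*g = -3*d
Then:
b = 1/3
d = -35/36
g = -7/12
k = -37/36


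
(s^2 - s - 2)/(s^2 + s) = (s - 2)/s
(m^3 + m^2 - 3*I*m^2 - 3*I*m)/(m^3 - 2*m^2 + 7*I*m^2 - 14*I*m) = (m^2 + m*(1 - 3*I) - 3*I)/(m^2 + m*(-2 + 7*I) - 14*I)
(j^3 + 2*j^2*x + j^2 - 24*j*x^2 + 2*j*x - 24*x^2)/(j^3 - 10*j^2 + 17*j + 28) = (j^2 + 2*j*x - 24*x^2)/(j^2 - 11*j + 28)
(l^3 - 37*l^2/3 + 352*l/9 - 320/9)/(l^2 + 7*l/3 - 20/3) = (3*l^2 - 32*l + 64)/(3*(l + 4))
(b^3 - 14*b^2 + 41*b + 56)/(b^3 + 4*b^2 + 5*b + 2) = (b^2 - 15*b + 56)/(b^2 + 3*b + 2)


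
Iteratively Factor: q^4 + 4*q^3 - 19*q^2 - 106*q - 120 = (q + 2)*(q^3 + 2*q^2 - 23*q - 60) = (q + 2)*(q + 3)*(q^2 - q - 20) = (q + 2)*(q + 3)*(q + 4)*(q - 5)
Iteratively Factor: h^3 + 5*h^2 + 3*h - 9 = (h - 1)*(h^2 + 6*h + 9) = (h - 1)*(h + 3)*(h + 3)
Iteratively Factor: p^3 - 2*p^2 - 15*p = (p)*(p^2 - 2*p - 15) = p*(p + 3)*(p - 5)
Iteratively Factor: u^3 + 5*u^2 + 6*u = (u + 2)*(u^2 + 3*u) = (u + 2)*(u + 3)*(u)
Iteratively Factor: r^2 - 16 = (r + 4)*(r - 4)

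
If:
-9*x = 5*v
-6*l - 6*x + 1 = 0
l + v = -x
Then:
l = 2/27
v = -1/6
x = 5/54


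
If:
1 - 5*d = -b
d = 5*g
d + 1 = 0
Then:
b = -6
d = -1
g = -1/5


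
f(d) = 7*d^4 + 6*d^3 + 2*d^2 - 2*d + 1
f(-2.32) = 144.27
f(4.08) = 2373.36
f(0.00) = 1.00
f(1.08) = 18.25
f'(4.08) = 2215.64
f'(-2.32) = -264.04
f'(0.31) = 1.80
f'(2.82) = 780.34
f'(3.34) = 1255.43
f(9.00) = 50446.00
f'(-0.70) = -5.58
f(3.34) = 1111.32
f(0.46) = 1.40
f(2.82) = 588.50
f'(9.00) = 21904.00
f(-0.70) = 3.00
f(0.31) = 0.82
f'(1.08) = 58.59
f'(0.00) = -2.00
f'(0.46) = 6.37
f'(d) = 28*d^3 + 18*d^2 + 4*d - 2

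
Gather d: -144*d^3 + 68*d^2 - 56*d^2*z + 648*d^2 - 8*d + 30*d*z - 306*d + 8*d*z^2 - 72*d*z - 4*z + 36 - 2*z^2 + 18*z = -144*d^3 + d^2*(716 - 56*z) + d*(8*z^2 - 42*z - 314) - 2*z^2 + 14*z + 36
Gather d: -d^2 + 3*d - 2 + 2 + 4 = -d^2 + 3*d + 4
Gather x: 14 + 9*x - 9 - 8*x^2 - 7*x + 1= -8*x^2 + 2*x + 6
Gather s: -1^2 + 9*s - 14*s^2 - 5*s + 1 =-14*s^2 + 4*s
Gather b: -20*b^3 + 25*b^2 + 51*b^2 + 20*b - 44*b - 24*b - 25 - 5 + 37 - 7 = -20*b^3 + 76*b^2 - 48*b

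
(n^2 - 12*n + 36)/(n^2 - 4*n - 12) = (n - 6)/(n + 2)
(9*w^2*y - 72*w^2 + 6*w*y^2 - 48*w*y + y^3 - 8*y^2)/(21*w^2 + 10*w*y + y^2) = (3*w*y - 24*w + y^2 - 8*y)/(7*w + y)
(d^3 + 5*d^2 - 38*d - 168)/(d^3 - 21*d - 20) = (d^2 + d - 42)/(d^2 - 4*d - 5)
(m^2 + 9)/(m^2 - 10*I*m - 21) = (m + 3*I)/(m - 7*I)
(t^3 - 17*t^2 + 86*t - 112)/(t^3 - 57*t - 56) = (t^2 - 9*t + 14)/(t^2 + 8*t + 7)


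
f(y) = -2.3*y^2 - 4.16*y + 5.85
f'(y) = -4.6*y - 4.16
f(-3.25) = -4.92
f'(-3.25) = 10.79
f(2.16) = -13.87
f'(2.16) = -14.10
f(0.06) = 5.59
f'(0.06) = -4.44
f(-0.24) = 6.72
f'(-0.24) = -3.06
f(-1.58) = 6.68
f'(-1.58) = 3.11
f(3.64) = -39.77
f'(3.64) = -20.90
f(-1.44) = 7.07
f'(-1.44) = 2.46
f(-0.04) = 6.01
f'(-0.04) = -3.98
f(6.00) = -101.91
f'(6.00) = -31.76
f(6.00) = -101.91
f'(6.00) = -31.76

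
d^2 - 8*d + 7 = (d - 7)*(d - 1)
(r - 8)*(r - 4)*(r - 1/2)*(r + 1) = r^4 - 23*r^3/2 + 51*r^2/2 + 22*r - 16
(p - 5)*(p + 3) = p^2 - 2*p - 15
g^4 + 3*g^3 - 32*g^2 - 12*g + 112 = (g - 4)*(g - 2)*(g + 2)*(g + 7)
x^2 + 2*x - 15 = (x - 3)*(x + 5)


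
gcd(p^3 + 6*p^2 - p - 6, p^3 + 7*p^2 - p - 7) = p^2 - 1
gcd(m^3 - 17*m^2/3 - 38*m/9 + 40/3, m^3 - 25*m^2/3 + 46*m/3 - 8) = m^2 - 22*m/3 + 8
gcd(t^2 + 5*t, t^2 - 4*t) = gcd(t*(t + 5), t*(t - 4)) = t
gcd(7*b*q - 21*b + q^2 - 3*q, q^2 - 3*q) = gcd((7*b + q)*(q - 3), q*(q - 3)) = q - 3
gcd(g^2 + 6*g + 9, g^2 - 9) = g + 3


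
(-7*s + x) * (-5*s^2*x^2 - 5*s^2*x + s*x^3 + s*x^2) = 35*s^3*x^2 + 35*s^3*x - 12*s^2*x^3 - 12*s^2*x^2 + s*x^4 + s*x^3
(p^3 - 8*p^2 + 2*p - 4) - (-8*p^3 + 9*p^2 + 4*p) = 9*p^3 - 17*p^2 - 2*p - 4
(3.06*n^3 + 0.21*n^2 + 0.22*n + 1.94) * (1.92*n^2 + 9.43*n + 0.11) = 5.8752*n^5 + 29.259*n^4 + 2.7393*n^3 + 5.8225*n^2 + 18.3184*n + 0.2134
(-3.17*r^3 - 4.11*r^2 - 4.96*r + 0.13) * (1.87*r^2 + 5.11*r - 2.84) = -5.9279*r^5 - 23.8844*r^4 - 21.2745*r^3 - 13.4301*r^2 + 14.7507*r - 0.3692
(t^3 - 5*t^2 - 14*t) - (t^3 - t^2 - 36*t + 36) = -4*t^2 + 22*t - 36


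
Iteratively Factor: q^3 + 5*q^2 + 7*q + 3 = (q + 1)*(q^2 + 4*q + 3) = (q + 1)^2*(q + 3)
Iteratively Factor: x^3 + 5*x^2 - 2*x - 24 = (x + 3)*(x^2 + 2*x - 8) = (x - 2)*(x + 3)*(x + 4)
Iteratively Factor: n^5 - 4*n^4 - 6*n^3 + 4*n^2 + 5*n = (n - 1)*(n^4 - 3*n^3 - 9*n^2 - 5*n) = (n - 1)*(n + 1)*(n^3 - 4*n^2 - 5*n) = n*(n - 1)*(n + 1)*(n^2 - 4*n - 5) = n*(n - 1)*(n + 1)^2*(n - 5)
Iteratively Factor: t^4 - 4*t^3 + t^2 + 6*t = (t - 2)*(t^3 - 2*t^2 - 3*t) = (t - 3)*(t - 2)*(t^2 + t) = (t - 3)*(t - 2)*(t + 1)*(t)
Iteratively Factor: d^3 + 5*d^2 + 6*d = (d)*(d^2 + 5*d + 6) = d*(d + 3)*(d + 2)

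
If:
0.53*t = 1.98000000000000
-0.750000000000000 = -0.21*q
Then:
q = 3.57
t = 3.74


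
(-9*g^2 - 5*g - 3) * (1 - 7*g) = 63*g^3 + 26*g^2 + 16*g - 3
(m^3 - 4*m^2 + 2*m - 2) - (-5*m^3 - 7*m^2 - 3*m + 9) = 6*m^3 + 3*m^2 + 5*m - 11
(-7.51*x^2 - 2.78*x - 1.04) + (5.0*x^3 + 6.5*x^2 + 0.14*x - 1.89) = 5.0*x^3 - 1.01*x^2 - 2.64*x - 2.93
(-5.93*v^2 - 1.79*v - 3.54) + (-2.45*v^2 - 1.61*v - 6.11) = -8.38*v^2 - 3.4*v - 9.65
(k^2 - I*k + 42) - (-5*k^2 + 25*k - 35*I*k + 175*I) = 6*k^2 - 25*k + 34*I*k + 42 - 175*I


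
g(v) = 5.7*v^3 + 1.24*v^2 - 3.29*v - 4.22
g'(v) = 17.1*v^2 + 2.48*v - 3.29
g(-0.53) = -2.98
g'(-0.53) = 0.20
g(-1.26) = -9.51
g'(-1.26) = 20.73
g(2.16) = 51.90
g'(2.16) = 81.85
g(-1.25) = -9.30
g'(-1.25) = 20.33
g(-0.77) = -3.55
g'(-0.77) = 4.94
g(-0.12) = -3.82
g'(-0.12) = -3.34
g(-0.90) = -4.41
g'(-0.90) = 8.33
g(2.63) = 99.40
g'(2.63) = 121.51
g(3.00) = 150.97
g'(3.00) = 158.05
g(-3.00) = -137.09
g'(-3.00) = 143.17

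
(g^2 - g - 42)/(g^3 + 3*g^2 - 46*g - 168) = 1/(g + 4)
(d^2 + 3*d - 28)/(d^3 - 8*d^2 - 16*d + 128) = (d + 7)/(d^2 - 4*d - 32)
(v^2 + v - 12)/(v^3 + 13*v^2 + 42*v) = (v^2 + v - 12)/(v*(v^2 + 13*v + 42))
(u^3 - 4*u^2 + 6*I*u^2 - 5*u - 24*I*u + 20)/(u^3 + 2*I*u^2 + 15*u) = (u^2 + u*(-4 + I) - 4*I)/(u*(u - 3*I))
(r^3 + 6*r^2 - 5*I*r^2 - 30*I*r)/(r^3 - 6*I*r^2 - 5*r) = (r + 6)/(r - I)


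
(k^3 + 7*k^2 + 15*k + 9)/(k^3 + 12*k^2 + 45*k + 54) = (k + 1)/(k + 6)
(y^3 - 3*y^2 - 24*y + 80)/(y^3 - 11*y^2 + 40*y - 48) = (y + 5)/(y - 3)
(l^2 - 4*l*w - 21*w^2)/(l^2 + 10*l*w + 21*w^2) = (l - 7*w)/(l + 7*w)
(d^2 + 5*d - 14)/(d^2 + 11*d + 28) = (d - 2)/(d + 4)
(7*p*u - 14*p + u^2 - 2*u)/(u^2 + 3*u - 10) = (7*p + u)/(u + 5)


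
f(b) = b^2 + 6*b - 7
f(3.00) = 20.00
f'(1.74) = 9.48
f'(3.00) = 12.00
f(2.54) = 14.69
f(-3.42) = -15.82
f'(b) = 2*b + 6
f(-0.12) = -7.71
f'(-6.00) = -6.00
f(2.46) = 13.81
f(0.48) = -3.89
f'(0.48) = 6.96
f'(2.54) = 11.08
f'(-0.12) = 5.76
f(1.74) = 6.47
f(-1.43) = -13.54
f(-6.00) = -7.00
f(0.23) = -5.57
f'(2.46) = 10.92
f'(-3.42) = -0.84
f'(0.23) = 6.46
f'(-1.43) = 3.14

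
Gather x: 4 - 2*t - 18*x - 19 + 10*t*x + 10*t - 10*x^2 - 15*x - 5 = 8*t - 10*x^2 + x*(10*t - 33) - 20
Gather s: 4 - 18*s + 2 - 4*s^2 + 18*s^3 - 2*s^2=18*s^3 - 6*s^2 - 18*s + 6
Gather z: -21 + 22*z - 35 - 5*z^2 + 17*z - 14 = -5*z^2 + 39*z - 70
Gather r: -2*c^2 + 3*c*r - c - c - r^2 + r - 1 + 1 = -2*c^2 - 2*c - r^2 + r*(3*c + 1)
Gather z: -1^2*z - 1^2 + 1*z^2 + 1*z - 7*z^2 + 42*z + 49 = -6*z^2 + 42*z + 48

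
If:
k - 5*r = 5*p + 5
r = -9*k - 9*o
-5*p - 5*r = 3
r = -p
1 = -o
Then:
No Solution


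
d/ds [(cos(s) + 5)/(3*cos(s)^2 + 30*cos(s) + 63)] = (cos(s)^2 + 10*cos(s) + 29)*sin(s)/(3*(cos(s)^2 + 10*cos(s) + 21)^2)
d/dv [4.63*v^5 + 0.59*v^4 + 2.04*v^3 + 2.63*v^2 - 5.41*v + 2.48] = 23.15*v^4 + 2.36*v^3 + 6.12*v^2 + 5.26*v - 5.41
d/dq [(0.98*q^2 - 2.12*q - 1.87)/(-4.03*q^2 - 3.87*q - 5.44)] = (-12.3362*q^2 - 25.7346*q + 4.2959)/(16.2409*q^4 + 31.1922*q^3 + 58.8233*q^2 + 42.1056*q + 29.5936)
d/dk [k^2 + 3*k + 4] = 2*k + 3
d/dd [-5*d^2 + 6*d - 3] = 6 - 10*d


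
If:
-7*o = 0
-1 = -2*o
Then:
No Solution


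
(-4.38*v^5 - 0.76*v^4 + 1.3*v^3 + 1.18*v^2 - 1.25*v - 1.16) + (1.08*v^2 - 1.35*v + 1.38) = -4.38*v^5 - 0.76*v^4 + 1.3*v^3 + 2.26*v^2 - 2.6*v + 0.22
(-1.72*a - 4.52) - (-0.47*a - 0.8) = -1.25*a - 3.72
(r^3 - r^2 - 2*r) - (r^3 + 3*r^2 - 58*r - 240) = -4*r^2 + 56*r + 240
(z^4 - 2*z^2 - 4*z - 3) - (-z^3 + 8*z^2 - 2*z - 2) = z^4 + z^3 - 10*z^2 - 2*z - 1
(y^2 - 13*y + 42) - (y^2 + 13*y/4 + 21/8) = 315/8 - 65*y/4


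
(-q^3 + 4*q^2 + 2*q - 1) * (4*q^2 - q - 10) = -4*q^5 + 17*q^4 + 14*q^3 - 46*q^2 - 19*q + 10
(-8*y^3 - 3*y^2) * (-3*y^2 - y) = 24*y^5 + 17*y^4 + 3*y^3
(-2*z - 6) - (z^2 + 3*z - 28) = -z^2 - 5*z + 22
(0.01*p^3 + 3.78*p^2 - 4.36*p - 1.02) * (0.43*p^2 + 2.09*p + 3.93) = 0.0043*p^5 + 1.6463*p^4 + 6.0647*p^3 + 5.3044*p^2 - 19.2666*p - 4.0086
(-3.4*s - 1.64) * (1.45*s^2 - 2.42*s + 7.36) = -4.93*s^3 + 5.85*s^2 - 21.0552*s - 12.0704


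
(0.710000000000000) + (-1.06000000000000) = -0.350000000000000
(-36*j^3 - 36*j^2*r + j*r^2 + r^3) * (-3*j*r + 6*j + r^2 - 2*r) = 108*j^4*r - 216*j^4 + 72*j^3*r^2 - 144*j^3*r - 39*j^2*r^3 + 78*j^2*r^2 - 2*j*r^4 + 4*j*r^3 + r^5 - 2*r^4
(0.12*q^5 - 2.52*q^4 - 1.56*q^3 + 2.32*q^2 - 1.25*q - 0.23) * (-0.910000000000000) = -0.1092*q^5 + 2.2932*q^4 + 1.4196*q^3 - 2.1112*q^2 + 1.1375*q + 0.2093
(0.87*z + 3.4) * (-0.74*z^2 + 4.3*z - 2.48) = -0.6438*z^3 + 1.225*z^2 + 12.4624*z - 8.432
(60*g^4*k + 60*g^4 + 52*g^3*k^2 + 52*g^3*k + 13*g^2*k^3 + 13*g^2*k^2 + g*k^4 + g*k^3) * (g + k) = 60*g^5*k + 60*g^5 + 112*g^4*k^2 + 112*g^4*k + 65*g^3*k^3 + 65*g^3*k^2 + 14*g^2*k^4 + 14*g^2*k^3 + g*k^5 + g*k^4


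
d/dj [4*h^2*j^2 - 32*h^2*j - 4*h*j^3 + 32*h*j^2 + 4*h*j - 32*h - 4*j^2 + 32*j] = 8*h^2*j - 32*h^2 - 12*h*j^2 + 64*h*j + 4*h - 8*j + 32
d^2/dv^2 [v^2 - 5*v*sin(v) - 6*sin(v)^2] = 5*v*sin(v) + 24*sin(v)^2 - 10*cos(v) - 10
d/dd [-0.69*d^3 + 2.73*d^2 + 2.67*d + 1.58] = -2.07*d^2 + 5.46*d + 2.67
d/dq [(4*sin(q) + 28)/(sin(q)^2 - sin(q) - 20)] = -4*(sin(q)^2 + 14*sin(q) + 13)*cos(q)/(sin(q) + cos(q)^2 + 19)^2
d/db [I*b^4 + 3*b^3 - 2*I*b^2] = b*(4*I*b^2 + 9*b - 4*I)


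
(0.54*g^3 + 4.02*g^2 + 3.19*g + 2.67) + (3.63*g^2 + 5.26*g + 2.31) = 0.54*g^3 + 7.65*g^2 + 8.45*g + 4.98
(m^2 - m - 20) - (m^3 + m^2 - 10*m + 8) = -m^3 + 9*m - 28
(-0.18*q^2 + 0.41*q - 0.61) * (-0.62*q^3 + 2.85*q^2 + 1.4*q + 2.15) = 0.1116*q^5 - 0.7672*q^4 + 1.2947*q^3 - 1.5515*q^2 + 0.0275*q - 1.3115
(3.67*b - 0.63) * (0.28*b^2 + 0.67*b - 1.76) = 1.0276*b^3 + 2.2825*b^2 - 6.8813*b + 1.1088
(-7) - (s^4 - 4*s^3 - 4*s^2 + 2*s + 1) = -s^4 + 4*s^3 + 4*s^2 - 2*s - 8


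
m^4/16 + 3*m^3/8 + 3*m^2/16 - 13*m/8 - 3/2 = (m/4 + 1/4)*(m/4 + 1)*(m - 2)*(m + 3)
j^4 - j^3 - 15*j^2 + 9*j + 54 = (j - 3)^2*(j + 2)*(j + 3)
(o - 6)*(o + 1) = o^2 - 5*o - 6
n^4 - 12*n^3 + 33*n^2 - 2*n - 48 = (n - 8)*(n - 3)*(n - 2)*(n + 1)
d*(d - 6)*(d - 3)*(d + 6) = d^4 - 3*d^3 - 36*d^2 + 108*d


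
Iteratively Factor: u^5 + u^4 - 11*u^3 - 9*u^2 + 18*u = (u - 1)*(u^4 + 2*u^3 - 9*u^2 - 18*u) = (u - 3)*(u - 1)*(u^3 + 5*u^2 + 6*u) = (u - 3)*(u - 1)*(u + 2)*(u^2 + 3*u) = (u - 3)*(u - 1)*(u + 2)*(u + 3)*(u)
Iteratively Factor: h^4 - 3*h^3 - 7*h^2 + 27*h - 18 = (h - 1)*(h^3 - 2*h^2 - 9*h + 18) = (h - 1)*(h + 3)*(h^2 - 5*h + 6) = (h - 2)*(h - 1)*(h + 3)*(h - 3)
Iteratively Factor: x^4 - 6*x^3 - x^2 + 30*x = (x - 5)*(x^3 - x^2 - 6*x) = (x - 5)*(x + 2)*(x^2 - 3*x) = x*(x - 5)*(x + 2)*(x - 3)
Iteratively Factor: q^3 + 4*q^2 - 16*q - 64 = (q + 4)*(q^2 - 16) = (q - 4)*(q + 4)*(q + 4)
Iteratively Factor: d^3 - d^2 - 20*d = (d)*(d^2 - d - 20) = d*(d - 5)*(d + 4)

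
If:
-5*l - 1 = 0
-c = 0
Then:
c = 0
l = -1/5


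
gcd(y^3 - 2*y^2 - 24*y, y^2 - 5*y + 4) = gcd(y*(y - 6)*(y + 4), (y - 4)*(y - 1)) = 1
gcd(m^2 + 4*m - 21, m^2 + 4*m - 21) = m^2 + 4*m - 21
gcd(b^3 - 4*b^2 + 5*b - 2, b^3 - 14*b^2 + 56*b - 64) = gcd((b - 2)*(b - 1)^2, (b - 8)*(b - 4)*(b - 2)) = b - 2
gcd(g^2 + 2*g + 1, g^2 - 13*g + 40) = 1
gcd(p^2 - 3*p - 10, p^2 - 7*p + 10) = p - 5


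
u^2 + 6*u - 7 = (u - 1)*(u + 7)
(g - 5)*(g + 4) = g^2 - g - 20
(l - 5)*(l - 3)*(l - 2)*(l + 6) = l^4 - 4*l^3 - 29*l^2 + 156*l - 180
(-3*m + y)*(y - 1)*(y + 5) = -3*m*y^2 - 12*m*y + 15*m + y^3 + 4*y^2 - 5*y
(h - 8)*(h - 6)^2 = h^3 - 20*h^2 + 132*h - 288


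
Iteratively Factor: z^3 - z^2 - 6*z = (z - 3)*(z^2 + 2*z) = z*(z - 3)*(z + 2)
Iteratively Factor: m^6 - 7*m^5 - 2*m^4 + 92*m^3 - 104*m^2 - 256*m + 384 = (m + 3)*(m^5 - 10*m^4 + 28*m^3 + 8*m^2 - 128*m + 128) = (m - 2)*(m + 3)*(m^4 - 8*m^3 + 12*m^2 + 32*m - 64) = (m - 2)*(m + 2)*(m + 3)*(m^3 - 10*m^2 + 32*m - 32) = (m - 4)*(m - 2)*(m + 2)*(m + 3)*(m^2 - 6*m + 8) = (m - 4)*(m - 2)^2*(m + 2)*(m + 3)*(m - 4)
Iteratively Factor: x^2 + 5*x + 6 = (x + 2)*(x + 3)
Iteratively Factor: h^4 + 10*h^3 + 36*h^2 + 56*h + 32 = (h + 4)*(h^3 + 6*h^2 + 12*h + 8) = (h + 2)*(h + 4)*(h^2 + 4*h + 4) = (h + 2)^2*(h + 4)*(h + 2)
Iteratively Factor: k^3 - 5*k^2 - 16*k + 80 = (k + 4)*(k^2 - 9*k + 20) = (k - 4)*(k + 4)*(k - 5)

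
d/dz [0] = 0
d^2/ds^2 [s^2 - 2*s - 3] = 2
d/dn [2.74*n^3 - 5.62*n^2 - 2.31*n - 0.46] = 8.22*n^2 - 11.24*n - 2.31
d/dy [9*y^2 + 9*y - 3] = 18*y + 9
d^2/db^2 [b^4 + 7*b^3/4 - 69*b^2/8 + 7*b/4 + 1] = 12*b^2 + 21*b/2 - 69/4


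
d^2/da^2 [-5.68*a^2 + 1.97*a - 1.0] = -11.3600000000000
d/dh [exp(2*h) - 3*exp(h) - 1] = (2*exp(h) - 3)*exp(h)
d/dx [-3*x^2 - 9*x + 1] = -6*x - 9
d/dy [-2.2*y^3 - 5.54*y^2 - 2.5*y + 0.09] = -6.6*y^2 - 11.08*y - 2.5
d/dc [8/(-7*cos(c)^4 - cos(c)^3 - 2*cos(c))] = 8*(-28*cos(c)^3 - 3*cos(c)^2 - 2)*sin(c)/((7*cos(c)^3 + cos(c)^2 + 2)^2*cos(c)^2)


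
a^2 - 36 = (a - 6)*(a + 6)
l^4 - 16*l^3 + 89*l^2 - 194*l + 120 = (l - 6)*(l - 5)*(l - 4)*(l - 1)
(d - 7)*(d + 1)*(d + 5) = d^3 - d^2 - 37*d - 35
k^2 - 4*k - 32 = (k - 8)*(k + 4)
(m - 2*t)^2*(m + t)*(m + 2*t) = m^4 - m^3*t - 6*m^2*t^2 + 4*m*t^3 + 8*t^4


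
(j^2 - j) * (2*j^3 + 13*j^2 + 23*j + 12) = 2*j^5 + 11*j^4 + 10*j^3 - 11*j^2 - 12*j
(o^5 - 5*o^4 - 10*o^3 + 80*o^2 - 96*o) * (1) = o^5 - 5*o^4 - 10*o^3 + 80*o^2 - 96*o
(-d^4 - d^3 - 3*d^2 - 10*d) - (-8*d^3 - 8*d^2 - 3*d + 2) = -d^4 + 7*d^3 + 5*d^2 - 7*d - 2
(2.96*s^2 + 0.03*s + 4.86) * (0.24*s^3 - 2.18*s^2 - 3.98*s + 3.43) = 0.7104*s^5 - 6.4456*s^4 - 10.6798*s^3 - 0.561400000000001*s^2 - 19.2399*s + 16.6698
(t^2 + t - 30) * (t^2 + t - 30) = t^4 + 2*t^3 - 59*t^2 - 60*t + 900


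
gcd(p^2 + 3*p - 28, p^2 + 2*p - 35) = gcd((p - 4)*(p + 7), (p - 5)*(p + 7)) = p + 7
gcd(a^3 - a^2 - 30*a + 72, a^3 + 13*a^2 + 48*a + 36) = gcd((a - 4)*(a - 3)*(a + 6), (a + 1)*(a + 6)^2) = a + 6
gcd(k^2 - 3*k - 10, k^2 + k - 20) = 1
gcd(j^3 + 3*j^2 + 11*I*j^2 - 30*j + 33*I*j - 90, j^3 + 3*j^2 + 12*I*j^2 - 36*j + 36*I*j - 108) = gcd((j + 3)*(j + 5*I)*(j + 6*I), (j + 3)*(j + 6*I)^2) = j^2 + j*(3 + 6*I) + 18*I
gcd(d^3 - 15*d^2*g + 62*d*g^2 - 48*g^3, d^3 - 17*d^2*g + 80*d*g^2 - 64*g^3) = d^2 - 9*d*g + 8*g^2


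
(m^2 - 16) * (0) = 0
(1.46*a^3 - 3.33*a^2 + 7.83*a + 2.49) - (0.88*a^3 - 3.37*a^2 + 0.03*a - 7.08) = 0.58*a^3 + 0.04*a^2 + 7.8*a + 9.57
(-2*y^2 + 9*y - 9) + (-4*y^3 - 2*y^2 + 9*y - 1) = -4*y^3 - 4*y^2 + 18*y - 10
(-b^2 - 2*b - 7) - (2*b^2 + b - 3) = -3*b^2 - 3*b - 4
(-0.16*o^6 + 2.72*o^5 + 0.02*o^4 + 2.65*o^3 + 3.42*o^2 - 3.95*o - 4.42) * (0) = 0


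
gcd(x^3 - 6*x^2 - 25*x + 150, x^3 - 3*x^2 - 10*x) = x - 5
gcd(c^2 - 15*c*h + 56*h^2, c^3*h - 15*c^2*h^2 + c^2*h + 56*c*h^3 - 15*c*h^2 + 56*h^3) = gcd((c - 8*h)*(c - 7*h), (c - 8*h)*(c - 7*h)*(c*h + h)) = c^2 - 15*c*h + 56*h^2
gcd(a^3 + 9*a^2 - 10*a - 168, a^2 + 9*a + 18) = a + 6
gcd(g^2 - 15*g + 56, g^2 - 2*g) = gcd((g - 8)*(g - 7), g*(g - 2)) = 1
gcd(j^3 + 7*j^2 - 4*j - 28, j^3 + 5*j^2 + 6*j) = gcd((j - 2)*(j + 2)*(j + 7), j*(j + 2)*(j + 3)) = j + 2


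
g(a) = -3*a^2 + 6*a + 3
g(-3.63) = -58.31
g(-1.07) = -6.85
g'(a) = 6 - 6*a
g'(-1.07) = 12.42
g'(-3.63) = 27.78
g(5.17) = -46.17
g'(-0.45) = 8.70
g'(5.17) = -25.02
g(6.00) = -69.00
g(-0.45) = -0.31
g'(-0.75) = 10.50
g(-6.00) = -141.00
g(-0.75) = -3.19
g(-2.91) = -39.86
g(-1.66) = -15.23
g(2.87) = -4.49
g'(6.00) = -30.00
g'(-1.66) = 15.96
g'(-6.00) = 42.00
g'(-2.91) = 23.46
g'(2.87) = -11.22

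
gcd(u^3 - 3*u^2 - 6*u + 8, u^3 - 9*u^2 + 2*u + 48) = u + 2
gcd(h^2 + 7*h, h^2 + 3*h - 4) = 1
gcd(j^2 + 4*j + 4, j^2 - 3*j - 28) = 1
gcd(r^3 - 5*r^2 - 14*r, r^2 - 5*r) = r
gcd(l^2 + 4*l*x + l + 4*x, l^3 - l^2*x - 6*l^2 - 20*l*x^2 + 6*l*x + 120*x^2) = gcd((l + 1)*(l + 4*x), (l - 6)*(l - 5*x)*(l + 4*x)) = l + 4*x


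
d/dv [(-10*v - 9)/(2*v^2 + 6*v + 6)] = (10*v^2 + 18*v - 3)/(2*(v^4 + 6*v^3 + 15*v^2 + 18*v + 9))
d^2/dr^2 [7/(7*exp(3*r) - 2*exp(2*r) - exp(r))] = 7*((-63*exp(2*r) + 8*exp(r) + 1)*(-7*exp(2*r) + 2*exp(r) + 1) - 2*(-21*exp(2*r) + 4*exp(r) + 1)^2)*exp(-r)/(-7*exp(2*r) + 2*exp(r) + 1)^3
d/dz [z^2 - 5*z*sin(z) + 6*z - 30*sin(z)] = -5*z*cos(z) + 2*z - 5*sin(z) - 30*cos(z) + 6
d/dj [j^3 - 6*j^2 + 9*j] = 3*j^2 - 12*j + 9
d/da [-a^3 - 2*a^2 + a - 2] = -3*a^2 - 4*a + 1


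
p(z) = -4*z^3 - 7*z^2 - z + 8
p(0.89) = -1.25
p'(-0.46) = 2.90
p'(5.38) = -423.65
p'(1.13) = -32.14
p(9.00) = -3484.00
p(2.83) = -141.55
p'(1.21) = -35.51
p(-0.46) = 7.37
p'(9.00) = -1099.00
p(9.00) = -3484.00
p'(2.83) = -136.73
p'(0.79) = -19.55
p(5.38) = -822.87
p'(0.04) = -1.58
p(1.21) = -10.54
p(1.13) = -7.84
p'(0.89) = -22.97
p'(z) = -12*z^2 - 14*z - 1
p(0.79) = 0.87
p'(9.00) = -1099.00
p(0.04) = 7.95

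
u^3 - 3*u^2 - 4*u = u*(u - 4)*(u + 1)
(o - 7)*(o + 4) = o^2 - 3*o - 28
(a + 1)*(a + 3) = a^2 + 4*a + 3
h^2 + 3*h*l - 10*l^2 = (h - 2*l)*(h + 5*l)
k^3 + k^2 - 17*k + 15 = (k - 3)*(k - 1)*(k + 5)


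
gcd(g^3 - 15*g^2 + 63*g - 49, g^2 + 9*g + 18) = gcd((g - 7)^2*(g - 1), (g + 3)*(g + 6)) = 1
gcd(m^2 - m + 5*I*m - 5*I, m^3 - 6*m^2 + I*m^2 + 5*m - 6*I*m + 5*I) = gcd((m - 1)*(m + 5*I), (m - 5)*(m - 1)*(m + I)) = m - 1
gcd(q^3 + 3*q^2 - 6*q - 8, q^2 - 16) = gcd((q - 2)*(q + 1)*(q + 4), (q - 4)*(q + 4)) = q + 4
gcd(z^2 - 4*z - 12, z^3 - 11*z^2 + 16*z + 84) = z^2 - 4*z - 12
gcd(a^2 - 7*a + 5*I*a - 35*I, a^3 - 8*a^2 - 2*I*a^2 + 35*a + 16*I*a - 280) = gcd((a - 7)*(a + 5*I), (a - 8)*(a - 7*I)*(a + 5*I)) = a + 5*I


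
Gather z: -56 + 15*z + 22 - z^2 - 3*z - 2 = -z^2 + 12*z - 36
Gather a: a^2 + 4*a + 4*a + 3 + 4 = a^2 + 8*a + 7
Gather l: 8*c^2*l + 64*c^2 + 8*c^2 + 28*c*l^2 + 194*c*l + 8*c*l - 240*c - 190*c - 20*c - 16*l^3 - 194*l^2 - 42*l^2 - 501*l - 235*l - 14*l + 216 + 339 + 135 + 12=72*c^2 - 450*c - 16*l^3 + l^2*(28*c - 236) + l*(8*c^2 + 202*c - 750) + 702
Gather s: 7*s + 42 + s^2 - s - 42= s^2 + 6*s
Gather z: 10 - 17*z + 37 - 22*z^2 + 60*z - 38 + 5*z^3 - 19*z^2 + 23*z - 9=5*z^3 - 41*z^2 + 66*z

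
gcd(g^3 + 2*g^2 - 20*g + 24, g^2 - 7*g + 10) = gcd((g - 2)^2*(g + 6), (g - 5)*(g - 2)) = g - 2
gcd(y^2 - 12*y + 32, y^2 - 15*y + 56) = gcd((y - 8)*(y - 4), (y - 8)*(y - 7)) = y - 8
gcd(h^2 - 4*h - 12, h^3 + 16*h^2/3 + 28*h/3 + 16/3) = h + 2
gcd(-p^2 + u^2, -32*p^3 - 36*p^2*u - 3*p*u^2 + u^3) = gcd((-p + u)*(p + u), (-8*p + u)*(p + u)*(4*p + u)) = p + u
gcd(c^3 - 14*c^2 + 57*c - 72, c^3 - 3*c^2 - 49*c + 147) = c - 3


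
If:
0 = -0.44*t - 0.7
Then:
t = -1.59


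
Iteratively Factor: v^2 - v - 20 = (v - 5)*(v + 4)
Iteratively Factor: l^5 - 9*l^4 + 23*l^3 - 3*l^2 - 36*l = (l + 1)*(l^4 - 10*l^3 + 33*l^2 - 36*l) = l*(l + 1)*(l^3 - 10*l^2 + 33*l - 36) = l*(l - 4)*(l + 1)*(l^2 - 6*l + 9) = l*(l - 4)*(l - 3)*(l + 1)*(l - 3)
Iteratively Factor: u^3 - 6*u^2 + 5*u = (u)*(u^2 - 6*u + 5) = u*(u - 1)*(u - 5)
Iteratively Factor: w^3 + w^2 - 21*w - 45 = (w + 3)*(w^2 - 2*w - 15) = (w - 5)*(w + 3)*(w + 3)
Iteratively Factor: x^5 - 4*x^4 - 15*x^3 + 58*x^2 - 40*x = (x - 1)*(x^4 - 3*x^3 - 18*x^2 + 40*x) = (x - 1)*(x + 4)*(x^3 - 7*x^2 + 10*x) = (x - 5)*(x - 1)*(x + 4)*(x^2 - 2*x) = (x - 5)*(x - 2)*(x - 1)*(x + 4)*(x)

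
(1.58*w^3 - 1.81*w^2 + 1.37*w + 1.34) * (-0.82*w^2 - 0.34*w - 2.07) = -1.2956*w^5 + 0.947*w^4 - 3.7786*w^3 + 2.1821*w^2 - 3.2915*w - 2.7738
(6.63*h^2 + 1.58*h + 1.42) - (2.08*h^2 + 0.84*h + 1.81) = 4.55*h^2 + 0.74*h - 0.39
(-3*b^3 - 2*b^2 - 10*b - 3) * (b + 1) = -3*b^4 - 5*b^3 - 12*b^2 - 13*b - 3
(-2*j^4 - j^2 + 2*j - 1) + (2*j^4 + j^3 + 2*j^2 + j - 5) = j^3 + j^2 + 3*j - 6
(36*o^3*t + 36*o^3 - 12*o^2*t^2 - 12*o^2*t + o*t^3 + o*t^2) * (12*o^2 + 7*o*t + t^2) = 432*o^5*t + 432*o^5 + 108*o^4*t^2 + 108*o^4*t - 36*o^3*t^3 - 36*o^3*t^2 - 5*o^2*t^4 - 5*o^2*t^3 + o*t^5 + o*t^4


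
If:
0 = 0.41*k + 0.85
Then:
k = -2.07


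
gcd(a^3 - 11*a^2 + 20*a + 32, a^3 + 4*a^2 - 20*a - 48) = a - 4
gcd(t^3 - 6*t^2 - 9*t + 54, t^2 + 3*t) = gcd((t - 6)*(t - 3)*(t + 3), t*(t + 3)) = t + 3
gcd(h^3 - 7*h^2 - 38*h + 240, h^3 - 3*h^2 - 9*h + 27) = 1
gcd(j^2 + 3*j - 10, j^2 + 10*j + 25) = j + 5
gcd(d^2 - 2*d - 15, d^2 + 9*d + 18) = d + 3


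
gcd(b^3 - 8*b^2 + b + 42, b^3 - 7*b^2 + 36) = b^2 - b - 6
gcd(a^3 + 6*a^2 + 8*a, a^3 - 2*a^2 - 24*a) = a^2 + 4*a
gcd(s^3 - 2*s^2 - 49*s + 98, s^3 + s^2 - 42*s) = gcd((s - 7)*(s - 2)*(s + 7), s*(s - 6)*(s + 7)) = s + 7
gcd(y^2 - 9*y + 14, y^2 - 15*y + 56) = y - 7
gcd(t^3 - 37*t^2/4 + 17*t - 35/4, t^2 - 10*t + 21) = t - 7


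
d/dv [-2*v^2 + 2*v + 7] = 2 - 4*v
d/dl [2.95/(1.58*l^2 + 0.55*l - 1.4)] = (-9.322*l - 1.6225)/(1.58*l^2 + 0.55*l - 1.4)^2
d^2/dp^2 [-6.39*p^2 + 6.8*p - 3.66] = -12.7800000000000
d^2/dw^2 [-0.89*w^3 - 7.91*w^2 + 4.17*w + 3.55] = -5.34*w - 15.82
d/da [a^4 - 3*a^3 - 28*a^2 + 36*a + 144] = 4*a^3 - 9*a^2 - 56*a + 36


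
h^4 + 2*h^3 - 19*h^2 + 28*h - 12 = (h - 2)*(h - 1)^2*(h + 6)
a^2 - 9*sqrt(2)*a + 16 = (a - 8*sqrt(2))*(a - sqrt(2))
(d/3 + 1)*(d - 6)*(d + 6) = d^3/3 + d^2 - 12*d - 36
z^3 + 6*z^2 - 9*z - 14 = (z - 2)*(z + 1)*(z + 7)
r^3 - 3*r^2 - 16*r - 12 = (r - 6)*(r + 1)*(r + 2)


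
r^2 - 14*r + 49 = (r - 7)^2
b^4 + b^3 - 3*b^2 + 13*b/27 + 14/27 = (b - 1)*(b - 2/3)*(b + 1/3)*(b + 7/3)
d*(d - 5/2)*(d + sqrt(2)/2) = d^3 - 5*d^2/2 + sqrt(2)*d^2/2 - 5*sqrt(2)*d/4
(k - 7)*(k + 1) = k^2 - 6*k - 7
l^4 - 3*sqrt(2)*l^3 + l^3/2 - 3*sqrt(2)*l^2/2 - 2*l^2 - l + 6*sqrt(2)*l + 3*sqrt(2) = (l + 1/2)*(l - 3*sqrt(2))*(l - sqrt(2))*(l + sqrt(2))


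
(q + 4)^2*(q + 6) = q^3 + 14*q^2 + 64*q + 96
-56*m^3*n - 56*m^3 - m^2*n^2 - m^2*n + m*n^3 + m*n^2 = (-8*m + n)*(7*m + n)*(m*n + m)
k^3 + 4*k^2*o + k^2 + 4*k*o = k*(k + 1)*(k + 4*o)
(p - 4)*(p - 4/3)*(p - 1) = p^3 - 19*p^2/3 + 32*p/3 - 16/3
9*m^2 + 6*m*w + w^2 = (3*m + w)^2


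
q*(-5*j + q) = -5*j*q + q^2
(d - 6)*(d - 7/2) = d^2 - 19*d/2 + 21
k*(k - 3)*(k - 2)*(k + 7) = k^4 + 2*k^3 - 29*k^2 + 42*k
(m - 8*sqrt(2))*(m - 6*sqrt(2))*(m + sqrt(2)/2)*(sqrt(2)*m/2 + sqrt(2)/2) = sqrt(2)*m^4/2 - 27*m^3/2 + sqrt(2)*m^3/2 - 27*m^2/2 + 41*sqrt(2)*m^2 + 48*m + 41*sqrt(2)*m + 48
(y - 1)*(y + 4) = y^2 + 3*y - 4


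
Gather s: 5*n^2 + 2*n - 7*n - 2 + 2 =5*n^2 - 5*n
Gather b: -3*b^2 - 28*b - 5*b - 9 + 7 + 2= -3*b^2 - 33*b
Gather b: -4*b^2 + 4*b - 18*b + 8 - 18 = -4*b^2 - 14*b - 10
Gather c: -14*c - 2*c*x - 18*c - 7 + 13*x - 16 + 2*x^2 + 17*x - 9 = c*(-2*x - 32) + 2*x^2 + 30*x - 32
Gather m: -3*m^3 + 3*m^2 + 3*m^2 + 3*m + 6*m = -3*m^3 + 6*m^2 + 9*m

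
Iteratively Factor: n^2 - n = (n - 1)*(n)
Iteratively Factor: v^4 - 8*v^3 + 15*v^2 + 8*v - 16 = (v - 1)*(v^3 - 7*v^2 + 8*v + 16) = (v - 1)*(v + 1)*(v^2 - 8*v + 16) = (v - 4)*(v - 1)*(v + 1)*(v - 4)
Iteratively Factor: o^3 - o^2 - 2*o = (o - 2)*(o^2 + o) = (o - 2)*(o + 1)*(o)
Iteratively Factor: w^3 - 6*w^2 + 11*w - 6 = (w - 1)*(w^2 - 5*w + 6) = (w - 3)*(w - 1)*(w - 2)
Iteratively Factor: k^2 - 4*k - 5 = (k + 1)*(k - 5)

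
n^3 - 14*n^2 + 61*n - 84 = (n - 7)*(n - 4)*(n - 3)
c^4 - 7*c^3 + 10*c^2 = c^2*(c - 5)*(c - 2)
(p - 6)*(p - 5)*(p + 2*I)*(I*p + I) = I*p^4 - 2*p^3 - 10*I*p^3 + 20*p^2 + 19*I*p^2 - 38*p + 30*I*p - 60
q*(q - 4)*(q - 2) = q^3 - 6*q^2 + 8*q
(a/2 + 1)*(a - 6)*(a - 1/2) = a^3/2 - 9*a^2/4 - 5*a + 3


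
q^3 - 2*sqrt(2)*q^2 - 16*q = q*(q - 4*sqrt(2))*(q + 2*sqrt(2))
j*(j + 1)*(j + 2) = j^3 + 3*j^2 + 2*j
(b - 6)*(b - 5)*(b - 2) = b^3 - 13*b^2 + 52*b - 60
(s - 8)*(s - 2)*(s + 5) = s^3 - 5*s^2 - 34*s + 80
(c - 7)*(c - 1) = c^2 - 8*c + 7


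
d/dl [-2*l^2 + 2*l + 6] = 2 - 4*l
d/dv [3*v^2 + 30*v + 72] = 6*v + 30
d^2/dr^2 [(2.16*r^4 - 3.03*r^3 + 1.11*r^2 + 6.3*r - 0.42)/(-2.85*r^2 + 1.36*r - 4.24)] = (-35.0892*r^6 + 50.23296*r^5 - 180.579456*r^4 + 26.3181*r^3 - 469.864404*r^2 + 773.840448*r - 121.163808)/(23.149125*r^6 - 33.1398*r^5 + 119.13228*r^4 - 101.120896*r^3 + 177.235392*r^2 - 73.348608*r + 76.225024)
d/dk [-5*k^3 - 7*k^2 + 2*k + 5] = -15*k^2 - 14*k + 2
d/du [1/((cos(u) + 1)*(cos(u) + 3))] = 2*(cos(u) + 2)*sin(u)/((cos(u) + 1)^2*(cos(u) + 3)^2)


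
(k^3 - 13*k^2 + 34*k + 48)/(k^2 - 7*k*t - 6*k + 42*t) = (-k^2 + 7*k + 8)/(-k + 7*t)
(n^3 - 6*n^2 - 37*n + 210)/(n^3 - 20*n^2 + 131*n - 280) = (n + 6)/(n - 8)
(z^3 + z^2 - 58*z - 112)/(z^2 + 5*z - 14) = (z^2 - 6*z - 16)/(z - 2)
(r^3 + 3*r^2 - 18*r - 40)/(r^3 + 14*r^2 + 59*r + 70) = (r - 4)/(r + 7)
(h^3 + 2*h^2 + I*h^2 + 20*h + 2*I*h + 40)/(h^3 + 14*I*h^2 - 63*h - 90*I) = (h^2 + h*(2 - 4*I) - 8*I)/(h^2 + 9*I*h - 18)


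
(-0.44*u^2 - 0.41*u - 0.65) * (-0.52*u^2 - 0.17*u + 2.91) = 0.2288*u^4 + 0.288*u^3 - 0.8727*u^2 - 1.0826*u - 1.8915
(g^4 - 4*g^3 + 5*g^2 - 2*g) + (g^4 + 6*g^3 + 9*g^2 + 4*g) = 2*g^4 + 2*g^3 + 14*g^2 + 2*g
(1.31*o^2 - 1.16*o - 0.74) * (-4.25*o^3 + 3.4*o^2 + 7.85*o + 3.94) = -5.5675*o^5 + 9.384*o^4 + 9.4845*o^3 - 6.4606*o^2 - 10.3794*o - 2.9156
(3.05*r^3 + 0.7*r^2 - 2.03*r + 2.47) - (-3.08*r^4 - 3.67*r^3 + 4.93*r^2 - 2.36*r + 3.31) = 3.08*r^4 + 6.72*r^3 - 4.23*r^2 + 0.33*r - 0.84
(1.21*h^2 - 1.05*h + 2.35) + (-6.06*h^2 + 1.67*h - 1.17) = -4.85*h^2 + 0.62*h + 1.18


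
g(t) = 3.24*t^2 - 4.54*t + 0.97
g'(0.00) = -4.54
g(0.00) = 0.97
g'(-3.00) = -23.98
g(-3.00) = 43.75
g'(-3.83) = -29.36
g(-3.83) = 65.89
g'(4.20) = 22.68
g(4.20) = 39.06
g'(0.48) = -1.43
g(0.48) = -0.46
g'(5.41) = 30.52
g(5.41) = 71.24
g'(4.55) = 24.94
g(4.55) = 47.39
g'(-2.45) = -20.42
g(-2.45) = 31.54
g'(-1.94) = -17.11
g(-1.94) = 21.97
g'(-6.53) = -46.85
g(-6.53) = 168.77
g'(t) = 6.48*t - 4.54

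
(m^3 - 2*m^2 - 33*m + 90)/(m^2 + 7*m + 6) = (m^2 - 8*m + 15)/(m + 1)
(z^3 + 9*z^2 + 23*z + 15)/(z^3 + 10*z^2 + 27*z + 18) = (z + 5)/(z + 6)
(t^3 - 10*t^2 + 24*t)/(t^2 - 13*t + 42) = t*(t - 4)/(t - 7)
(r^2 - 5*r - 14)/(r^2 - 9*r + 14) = (r + 2)/(r - 2)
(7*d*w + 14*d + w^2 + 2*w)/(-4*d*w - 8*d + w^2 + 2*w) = (7*d + w)/(-4*d + w)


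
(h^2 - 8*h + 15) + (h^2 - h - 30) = 2*h^2 - 9*h - 15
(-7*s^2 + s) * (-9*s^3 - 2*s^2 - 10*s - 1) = 63*s^5 + 5*s^4 + 68*s^3 - 3*s^2 - s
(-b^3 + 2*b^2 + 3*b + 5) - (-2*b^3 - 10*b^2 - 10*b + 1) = b^3 + 12*b^2 + 13*b + 4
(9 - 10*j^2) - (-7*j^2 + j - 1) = -3*j^2 - j + 10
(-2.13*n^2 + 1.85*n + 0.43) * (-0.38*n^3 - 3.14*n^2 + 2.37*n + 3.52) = 0.8094*n^5 + 5.9852*n^4 - 11.0205*n^3 - 4.4633*n^2 + 7.5311*n + 1.5136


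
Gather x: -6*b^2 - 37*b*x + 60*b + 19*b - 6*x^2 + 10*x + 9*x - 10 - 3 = -6*b^2 + 79*b - 6*x^2 + x*(19 - 37*b) - 13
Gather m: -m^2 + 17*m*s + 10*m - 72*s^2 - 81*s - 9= -m^2 + m*(17*s + 10) - 72*s^2 - 81*s - 9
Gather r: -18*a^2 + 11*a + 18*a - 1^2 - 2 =-18*a^2 + 29*a - 3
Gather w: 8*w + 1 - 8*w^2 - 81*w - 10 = -8*w^2 - 73*w - 9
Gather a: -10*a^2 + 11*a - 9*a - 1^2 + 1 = -10*a^2 + 2*a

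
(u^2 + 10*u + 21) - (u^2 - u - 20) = 11*u + 41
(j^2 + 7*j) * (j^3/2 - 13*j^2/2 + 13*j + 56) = j^5/2 - 3*j^4 - 65*j^3/2 + 147*j^2 + 392*j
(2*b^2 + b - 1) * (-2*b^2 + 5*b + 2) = -4*b^4 + 8*b^3 + 11*b^2 - 3*b - 2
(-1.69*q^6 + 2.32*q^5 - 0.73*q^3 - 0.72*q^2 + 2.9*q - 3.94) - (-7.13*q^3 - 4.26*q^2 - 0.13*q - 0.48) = -1.69*q^6 + 2.32*q^5 + 6.4*q^3 + 3.54*q^2 + 3.03*q - 3.46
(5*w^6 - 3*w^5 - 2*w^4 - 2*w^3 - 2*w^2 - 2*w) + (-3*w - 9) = 5*w^6 - 3*w^5 - 2*w^4 - 2*w^3 - 2*w^2 - 5*w - 9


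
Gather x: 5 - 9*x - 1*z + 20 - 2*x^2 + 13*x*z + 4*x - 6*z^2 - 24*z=-2*x^2 + x*(13*z - 5) - 6*z^2 - 25*z + 25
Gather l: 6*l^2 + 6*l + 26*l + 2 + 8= 6*l^2 + 32*l + 10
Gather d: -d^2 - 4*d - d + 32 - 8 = -d^2 - 5*d + 24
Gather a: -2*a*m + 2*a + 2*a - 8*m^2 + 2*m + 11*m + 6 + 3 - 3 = a*(4 - 2*m) - 8*m^2 + 13*m + 6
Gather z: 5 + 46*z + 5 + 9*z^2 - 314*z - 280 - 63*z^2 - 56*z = -54*z^2 - 324*z - 270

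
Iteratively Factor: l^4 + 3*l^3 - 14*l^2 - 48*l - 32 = (l + 4)*(l^3 - l^2 - 10*l - 8) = (l - 4)*(l + 4)*(l^2 + 3*l + 2) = (l - 4)*(l + 2)*(l + 4)*(l + 1)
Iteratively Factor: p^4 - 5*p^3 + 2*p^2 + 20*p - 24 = (p - 3)*(p^3 - 2*p^2 - 4*p + 8) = (p - 3)*(p - 2)*(p^2 - 4) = (p - 3)*(p - 2)^2*(p + 2)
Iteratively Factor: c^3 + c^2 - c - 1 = (c + 1)*(c^2 - 1) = (c - 1)*(c + 1)*(c + 1)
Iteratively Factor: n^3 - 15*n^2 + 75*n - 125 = (n - 5)*(n^2 - 10*n + 25) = (n - 5)^2*(n - 5)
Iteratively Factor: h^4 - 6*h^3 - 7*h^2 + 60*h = (h)*(h^3 - 6*h^2 - 7*h + 60) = h*(h - 5)*(h^2 - h - 12) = h*(h - 5)*(h - 4)*(h + 3)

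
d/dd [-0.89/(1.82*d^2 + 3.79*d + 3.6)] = (3.2396*d + 3.3731)/(1.82*d^2 + 3.79*d + 3.6)^2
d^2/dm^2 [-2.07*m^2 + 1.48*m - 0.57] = -4.14000000000000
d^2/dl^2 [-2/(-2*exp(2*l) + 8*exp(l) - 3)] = 16*((1 - exp(l))*(2*exp(2*l) - 8*exp(l) + 3) + 4*(exp(l) - 2)^2*exp(l))*exp(l)/(2*exp(2*l) - 8*exp(l) + 3)^3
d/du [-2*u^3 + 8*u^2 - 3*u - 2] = -6*u^2 + 16*u - 3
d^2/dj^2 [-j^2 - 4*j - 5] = -2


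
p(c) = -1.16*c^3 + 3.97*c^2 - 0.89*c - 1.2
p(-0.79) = 2.55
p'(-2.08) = -32.46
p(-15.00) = 4820.40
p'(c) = -3.48*c^2 + 7.94*c - 0.89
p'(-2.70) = -47.70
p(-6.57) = 504.98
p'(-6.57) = -203.27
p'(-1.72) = -24.84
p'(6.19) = -85.08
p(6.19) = -129.72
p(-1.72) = 17.98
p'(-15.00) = -902.99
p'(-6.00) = -173.81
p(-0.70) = 1.77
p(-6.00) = 397.62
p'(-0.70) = -8.15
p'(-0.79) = -9.33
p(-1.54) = 13.82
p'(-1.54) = -21.37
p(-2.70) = 52.98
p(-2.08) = 28.27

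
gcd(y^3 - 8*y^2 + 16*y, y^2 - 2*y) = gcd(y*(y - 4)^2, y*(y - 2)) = y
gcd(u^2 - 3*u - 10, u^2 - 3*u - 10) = u^2 - 3*u - 10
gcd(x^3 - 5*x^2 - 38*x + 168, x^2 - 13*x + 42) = x - 7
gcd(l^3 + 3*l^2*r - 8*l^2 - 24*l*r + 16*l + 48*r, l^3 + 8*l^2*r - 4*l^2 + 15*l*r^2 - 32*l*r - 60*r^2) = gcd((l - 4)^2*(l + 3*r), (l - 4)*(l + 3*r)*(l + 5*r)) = l^2 + 3*l*r - 4*l - 12*r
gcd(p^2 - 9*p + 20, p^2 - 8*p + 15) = p - 5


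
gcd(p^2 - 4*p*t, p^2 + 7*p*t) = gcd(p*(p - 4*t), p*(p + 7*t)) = p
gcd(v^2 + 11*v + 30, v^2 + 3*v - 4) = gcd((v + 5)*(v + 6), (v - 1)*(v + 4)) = 1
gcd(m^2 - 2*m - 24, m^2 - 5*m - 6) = m - 6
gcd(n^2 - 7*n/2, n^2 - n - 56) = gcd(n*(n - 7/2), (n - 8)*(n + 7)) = 1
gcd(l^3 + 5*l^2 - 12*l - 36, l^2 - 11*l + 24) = l - 3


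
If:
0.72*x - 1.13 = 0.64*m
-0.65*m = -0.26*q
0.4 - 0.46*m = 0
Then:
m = 0.87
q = 2.17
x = 2.34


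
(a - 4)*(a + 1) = a^2 - 3*a - 4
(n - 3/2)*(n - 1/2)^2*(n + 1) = n^4 - 3*n^3/2 - 3*n^2/4 + 11*n/8 - 3/8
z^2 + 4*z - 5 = (z - 1)*(z + 5)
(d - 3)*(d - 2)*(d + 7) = d^3 + 2*d^2 - 29*d + 42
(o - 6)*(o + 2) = o^2 - 4*o - 12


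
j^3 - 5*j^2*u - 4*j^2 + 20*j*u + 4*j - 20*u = (j - 2)^2*(j - 5*u)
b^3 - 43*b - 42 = (b - 7)*(b + 1)*(b + 6)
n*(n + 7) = n^2 + 7*n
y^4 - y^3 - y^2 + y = y*(y - 1)^2*(y + 1)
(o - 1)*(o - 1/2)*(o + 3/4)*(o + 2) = o^4 + 5*o^3/4 - 17*o^2/8 - 7*o/8 + 3/4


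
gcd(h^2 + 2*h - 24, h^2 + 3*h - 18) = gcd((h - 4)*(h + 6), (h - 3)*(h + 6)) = h + 6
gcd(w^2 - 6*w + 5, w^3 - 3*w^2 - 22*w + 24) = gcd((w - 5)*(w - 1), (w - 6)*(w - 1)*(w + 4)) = w - 1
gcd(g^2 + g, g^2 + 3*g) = g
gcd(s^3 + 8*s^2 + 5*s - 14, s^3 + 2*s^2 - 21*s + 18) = s - 1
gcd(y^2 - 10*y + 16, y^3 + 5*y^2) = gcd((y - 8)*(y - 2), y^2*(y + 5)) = 1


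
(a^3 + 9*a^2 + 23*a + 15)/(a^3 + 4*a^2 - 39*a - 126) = (a^2 + 6*a + 5)/(a^2 + a - 42)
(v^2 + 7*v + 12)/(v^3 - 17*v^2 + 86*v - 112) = (v^2 + 7*v + 12)/(v^3 - 17*v^2 + 86*v - 112)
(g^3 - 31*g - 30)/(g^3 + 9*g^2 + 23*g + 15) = (g - 6)/(g + 3)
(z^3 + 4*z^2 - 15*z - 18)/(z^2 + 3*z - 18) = z + 1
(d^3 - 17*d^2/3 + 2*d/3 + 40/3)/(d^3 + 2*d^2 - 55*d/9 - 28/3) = 3*(d^2 - 7*d + 10)/(3*d^2 + 2*d - 21)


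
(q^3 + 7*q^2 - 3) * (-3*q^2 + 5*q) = -3*q^5 - 16*q^4 + 35*q^3 + 9*q^2 - 15*q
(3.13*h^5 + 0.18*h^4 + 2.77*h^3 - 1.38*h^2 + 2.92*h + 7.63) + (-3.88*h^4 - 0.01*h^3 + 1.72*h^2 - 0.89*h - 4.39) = 3.13*h^5 - 3.7*h^4 + 2.76*h^3 + 0.34*h^2 + 2.03*h + 3.24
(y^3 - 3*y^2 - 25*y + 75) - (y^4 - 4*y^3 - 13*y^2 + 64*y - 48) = -y^4 + 5*y^3 + 10*y^2 - 89*y + 123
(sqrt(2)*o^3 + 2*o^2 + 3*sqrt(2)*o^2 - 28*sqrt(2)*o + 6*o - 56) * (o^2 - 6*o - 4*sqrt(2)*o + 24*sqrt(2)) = sqrt(2)*o^5 - 6*o^4 - 3*sqrt(2)*o^4 - 54*sqrt(2)*o^3 + 18*o^3 + 192*sqrt(2)*o^2 + 276*o^2 - 1008*o + 368*sqrt(2)*o - 1344*sqrt(2)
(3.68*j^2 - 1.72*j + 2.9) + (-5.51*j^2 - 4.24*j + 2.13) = -1.83*j^2 - 5.96*j + 5.03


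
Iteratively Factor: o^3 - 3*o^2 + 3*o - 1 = (o - 1)*(o^2 - 2*o + 1) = (o - 1)^2*(o - 1)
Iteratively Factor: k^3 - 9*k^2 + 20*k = (k - 5)*(k^2 - 4*k) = k*(k - 5)*(k - 4)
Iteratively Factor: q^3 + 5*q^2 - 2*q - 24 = (q + 4)*(q^2 + q - 6) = (q - 2)*(q + 4)*(q + 3)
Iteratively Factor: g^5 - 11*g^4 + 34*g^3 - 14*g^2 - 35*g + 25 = (g - 5)*(g^4 - 6*g^3 + 4*g^2 + 6*g - 5) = (g - 5)*(g - 1)*(g^3 - 5*g^2 - g + 5) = (g - 5)^2*(g - 1)*(g^2 - 1) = (g - 5)^2*(g - 1)^2*(g + 1)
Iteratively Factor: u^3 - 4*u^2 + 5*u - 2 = (u - 1)*(u^2 - 3*u + 2) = (u - 2)*(u - 1)*(u - 1)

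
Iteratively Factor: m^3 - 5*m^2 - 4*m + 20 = (m - 2)*(m^2 - 3*m - 10) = (m - 2)*(m + 2)*(m - 5)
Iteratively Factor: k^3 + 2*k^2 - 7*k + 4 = (k - 1)*(k^2 + 3*k - 4) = (k - 1)*(k + 4)*(k - 1)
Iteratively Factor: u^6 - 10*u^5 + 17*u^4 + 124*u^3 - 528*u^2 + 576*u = (u - 4)*(u^5 - 6*u^4 - 7*u^3 + 96*u^2 - 144*u) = (u - 4)^2*(u^4 - 2*u^3 - 15*u^2 + 36*u) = u*(u - 4)^2*(u^3 - 2*u^2 - 15*u + 36) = u*(u - 4)^2*(u - 3)*(u^2 + u - 12) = u*(u - 4)^2*(u - 3)*(u + 4)*(u - 3)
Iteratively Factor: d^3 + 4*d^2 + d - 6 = (d + 2)*(d^2 + 2*d - 3) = (d - 1)*(d + 2)*(d + 3)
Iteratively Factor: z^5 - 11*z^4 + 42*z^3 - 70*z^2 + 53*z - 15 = (z - 3)*(z^4 - 8*z^3 + 18*z^2 - 16*z + 5) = (z - 3)*(z - 1)*(z^3 - 7*z^2 + 11*z - 5) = (z - 3)*(z - 1)^2*(z^2 - 6*z + 5) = (z - 5)*(z - 3)*(z - 1)^2*(z - 1)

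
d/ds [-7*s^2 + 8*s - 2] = 8 - 14*s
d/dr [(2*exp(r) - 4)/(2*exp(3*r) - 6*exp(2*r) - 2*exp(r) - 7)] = (-8*exp(3*r) + 36*exp(2*r) - 48*exp(r) - 22)*exp(r)/(4*exp(6*r) - 24*exp(5*r) + 28*exp(4*r) - 4*exp(3*r) + 88*exp(2*r) + 28*exp(r) + 49)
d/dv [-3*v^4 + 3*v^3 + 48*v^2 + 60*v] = -12*v^3 + 9*v^2 + 96*v + 60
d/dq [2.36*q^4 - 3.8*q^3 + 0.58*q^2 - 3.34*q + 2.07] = 9.44*q^3 - 11.4*q^2 + 1.16*q - 3.34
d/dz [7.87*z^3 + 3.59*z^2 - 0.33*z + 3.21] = 23.61*z^2 + 7.18*z - 0.33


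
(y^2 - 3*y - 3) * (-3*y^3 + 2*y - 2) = -3*y^5 + 9*y^4 + 11*y^3 - 8*y^2 + 6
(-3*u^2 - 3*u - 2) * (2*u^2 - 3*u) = -6*u^4 + 3*u^3 + 5*u^2 + 6*u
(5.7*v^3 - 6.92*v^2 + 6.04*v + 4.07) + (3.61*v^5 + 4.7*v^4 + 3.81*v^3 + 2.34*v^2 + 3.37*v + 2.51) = 3.61*v^5 + 4.7*v^4 + 9.51*v^3 - 4.58*v^2 + 9.41*v + 6.58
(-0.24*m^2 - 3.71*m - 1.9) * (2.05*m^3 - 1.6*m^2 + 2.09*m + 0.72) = -0.492*m^5 - 7.2215*m^4 + 1.5394*m^3 - 4.8867*m^2 - 6.6422*m - 1.368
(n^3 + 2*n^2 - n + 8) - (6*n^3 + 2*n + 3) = -5*n^3 + 2*n^2 - 3*n + 5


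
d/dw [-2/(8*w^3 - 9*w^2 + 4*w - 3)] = 4*(12*w^2 - 9*w + 2)/(8*w^3 - 9*w^2 + 4*w - 3)^2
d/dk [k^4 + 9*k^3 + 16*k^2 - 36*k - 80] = 4*k^3 + 27*k^2 + 32*k - 36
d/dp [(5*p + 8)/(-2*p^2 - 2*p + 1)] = (10*p^2 + 32*p + 21)/(4*p^4 + 8*p^3 - 4*p + 1)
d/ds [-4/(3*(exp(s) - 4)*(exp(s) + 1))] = (8*exp(s)/3 - 4)/(4*(exp(s) - 4)^2*cosh(s/2)^2)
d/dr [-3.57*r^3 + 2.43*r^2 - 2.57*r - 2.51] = -10.71*r^2 + 4.86*r - 2.57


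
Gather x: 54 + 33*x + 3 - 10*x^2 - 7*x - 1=-10*x^2 + 26*x + 56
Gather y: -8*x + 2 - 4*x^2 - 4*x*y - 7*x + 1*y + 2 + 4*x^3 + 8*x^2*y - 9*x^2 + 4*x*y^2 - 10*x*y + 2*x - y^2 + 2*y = 4*x^3 - 13*x^2 - 13*x + y^2*(4*x - 1) + y*(8*x^2 - 14*x + 3) + 4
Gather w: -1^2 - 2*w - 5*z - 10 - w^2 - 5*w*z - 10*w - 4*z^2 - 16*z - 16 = -w^2 + w*(-5*z - 12) - 4*z^2 - 21*z - 27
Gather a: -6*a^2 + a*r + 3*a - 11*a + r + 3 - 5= -6*a^2 + a*(r - 8) + r - 2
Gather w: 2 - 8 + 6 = 0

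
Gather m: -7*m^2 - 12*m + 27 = -7*m^2 - 12*m + 27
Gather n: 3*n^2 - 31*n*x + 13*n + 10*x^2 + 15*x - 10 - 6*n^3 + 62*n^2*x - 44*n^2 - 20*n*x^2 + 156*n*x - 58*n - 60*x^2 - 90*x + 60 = -6*n^3 + n^2*(62*x - 41) + n*(-20*x^2 + 125*x - 45) - 50*x^2 - 75*x + 50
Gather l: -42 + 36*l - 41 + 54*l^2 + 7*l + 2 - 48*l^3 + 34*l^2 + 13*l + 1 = -48*l^3 + 88*l^2 + 56*l - 80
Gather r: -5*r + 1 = 1 - 5*r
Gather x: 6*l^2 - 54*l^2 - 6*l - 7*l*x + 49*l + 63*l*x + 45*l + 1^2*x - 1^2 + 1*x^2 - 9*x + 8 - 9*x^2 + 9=-48*l^2 + 88*l - 8*x^2 + x*(56*l - 8) + 16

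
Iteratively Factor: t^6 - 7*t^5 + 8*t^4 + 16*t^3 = (t - 4)*(t^5 - 3*t^4 - 4*t^3) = t*(t - 4)*(t^4 - 3*t^3 - 4*t^2) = t^2*(t - 4)*(t^3 - 3*t^2 - 4*t) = t^2*(t - 4)^2*(t^2 + t) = t^3*(t - 4)^2*(t + 1)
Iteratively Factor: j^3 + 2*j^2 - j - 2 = (j - 1)*(j^2 + 3*j + 2) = (j - 1)*(j + 2)*(j + 1)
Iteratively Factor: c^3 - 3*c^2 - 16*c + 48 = (c + 4)*(c^2 - 7*c + 12) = (c - 3)*(c + 4)*(c - 4)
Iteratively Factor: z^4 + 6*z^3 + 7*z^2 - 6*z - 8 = (z + 4)*(z^3 + 2*z^2 - z - 2) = (z + 2)*(z + 4)*(z^2 - 1) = (z - 1)*(z + 2)*(z + 4)*(z + 1)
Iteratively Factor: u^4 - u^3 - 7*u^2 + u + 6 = (u + 1)*(u^3 - 2*u^2 - 5*u + 6) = (u - 3)*(u + 1)*(u^2 + u - 2) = (u - 3)*(u - 1)*(u + 1)*(u + 2)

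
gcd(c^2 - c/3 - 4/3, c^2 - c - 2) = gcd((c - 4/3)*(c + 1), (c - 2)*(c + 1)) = c + 1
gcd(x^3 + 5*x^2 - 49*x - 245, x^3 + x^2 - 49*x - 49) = x^2 - 49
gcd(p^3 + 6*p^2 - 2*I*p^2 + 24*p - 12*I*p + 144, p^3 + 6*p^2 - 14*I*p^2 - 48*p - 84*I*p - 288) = p^2 + p*(6 - 6*I) - 36*I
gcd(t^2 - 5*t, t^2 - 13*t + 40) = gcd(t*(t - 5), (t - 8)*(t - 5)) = t - 5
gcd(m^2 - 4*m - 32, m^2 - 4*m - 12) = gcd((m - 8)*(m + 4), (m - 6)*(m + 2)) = 1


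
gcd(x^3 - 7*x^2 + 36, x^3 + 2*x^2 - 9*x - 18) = x^2 - x - 6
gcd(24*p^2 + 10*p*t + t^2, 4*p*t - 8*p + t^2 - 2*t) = 4*p + t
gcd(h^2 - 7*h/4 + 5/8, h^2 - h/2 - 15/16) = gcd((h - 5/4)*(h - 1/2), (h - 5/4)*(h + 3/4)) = h - 5/4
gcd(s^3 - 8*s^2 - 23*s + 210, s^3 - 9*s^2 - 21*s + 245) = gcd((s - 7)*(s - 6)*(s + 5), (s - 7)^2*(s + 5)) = s^2 - 2*s - 35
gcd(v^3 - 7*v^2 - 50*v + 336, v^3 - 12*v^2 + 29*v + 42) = v - 6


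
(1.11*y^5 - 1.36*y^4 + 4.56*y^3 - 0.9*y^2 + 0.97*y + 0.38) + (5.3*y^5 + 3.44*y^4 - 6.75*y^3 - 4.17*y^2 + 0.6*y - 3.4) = 6.41*y^5 + 2.08*y^4 - 2.19*y^3 - 5.07*y^2 + 1.57*y - 3.02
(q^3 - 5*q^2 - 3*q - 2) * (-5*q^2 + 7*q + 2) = -5*q^5 + 32*q^4 - 18*q^3 - 21*q^2 - 20*q - 4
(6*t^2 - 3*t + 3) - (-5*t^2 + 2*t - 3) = 11*t^2 - 5*t + 6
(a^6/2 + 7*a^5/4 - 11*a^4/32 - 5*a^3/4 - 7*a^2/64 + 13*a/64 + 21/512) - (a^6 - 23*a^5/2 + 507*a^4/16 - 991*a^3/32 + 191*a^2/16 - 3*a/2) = -a^6/2 + 53*a^5/4 - 1025*a^4/32 + 951*a^3/32 - 771*a^2/64 + 109*a/64 + 21/512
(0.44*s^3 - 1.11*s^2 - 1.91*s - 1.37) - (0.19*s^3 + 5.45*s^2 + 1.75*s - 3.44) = 0.25*s^3 - 6.56*s^2 - 3.66*s + 2.07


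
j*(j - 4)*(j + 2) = j^3 - 2*j^2 - 8*j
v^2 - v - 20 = (v - 5)*(v + 4)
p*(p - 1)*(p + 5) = p^3 + 4*p^2 - 5*p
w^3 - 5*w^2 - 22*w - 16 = (w - 8)*(w + 1)*(w + 2)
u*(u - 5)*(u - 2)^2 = u^4 - 9*u^3 + 24*u^2 - 20*u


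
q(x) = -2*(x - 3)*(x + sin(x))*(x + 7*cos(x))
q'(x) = -2*(1 - 7*sin(x))*(x - 3)*(x + sin(x)) - 2*(x - 3)*(x + 7*cos(x))*(cos(x) + 1) - 2*(x + sin(x))*(x + 7*cos(x))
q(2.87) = -3.16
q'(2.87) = 23.56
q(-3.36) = 407.58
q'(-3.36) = -46.50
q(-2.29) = 222.14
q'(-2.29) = -268.61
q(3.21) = 4.98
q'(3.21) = 21.76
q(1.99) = -5.04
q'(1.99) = -27.67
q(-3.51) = 411.77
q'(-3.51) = -9.65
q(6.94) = -742.76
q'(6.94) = -169.98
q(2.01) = -5.58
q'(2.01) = -26.26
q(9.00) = -296.15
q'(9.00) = 160.73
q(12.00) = -3694.96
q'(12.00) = -1986.24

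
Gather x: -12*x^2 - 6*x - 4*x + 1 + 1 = -12*x^2 - 10*x + 2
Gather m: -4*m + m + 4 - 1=3 - 3*m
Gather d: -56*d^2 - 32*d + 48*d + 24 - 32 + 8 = -56*d^2 + 16*d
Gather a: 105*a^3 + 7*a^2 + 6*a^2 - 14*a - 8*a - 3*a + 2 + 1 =105*a^3 + 13*a^2 - 25*a + 3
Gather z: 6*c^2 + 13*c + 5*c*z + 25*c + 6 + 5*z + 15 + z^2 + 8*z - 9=6*c^2 + 38*c + z^2 + z*(5*c + 13) + 12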